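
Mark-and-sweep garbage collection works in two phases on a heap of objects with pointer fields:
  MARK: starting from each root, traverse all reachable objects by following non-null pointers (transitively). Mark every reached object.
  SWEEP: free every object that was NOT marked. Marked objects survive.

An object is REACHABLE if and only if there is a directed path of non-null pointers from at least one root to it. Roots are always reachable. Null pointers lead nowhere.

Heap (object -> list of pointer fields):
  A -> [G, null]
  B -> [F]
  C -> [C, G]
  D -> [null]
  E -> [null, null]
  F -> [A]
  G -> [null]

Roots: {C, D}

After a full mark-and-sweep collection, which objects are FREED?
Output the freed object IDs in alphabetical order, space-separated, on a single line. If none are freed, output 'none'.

Roots: C D
Mark C: refs=C G, marked=C
Mark D: refs=null, marked=C D
Mark G: refs=null, marked=C D G
Unmarked (collected): A B E F

Answer: A B E F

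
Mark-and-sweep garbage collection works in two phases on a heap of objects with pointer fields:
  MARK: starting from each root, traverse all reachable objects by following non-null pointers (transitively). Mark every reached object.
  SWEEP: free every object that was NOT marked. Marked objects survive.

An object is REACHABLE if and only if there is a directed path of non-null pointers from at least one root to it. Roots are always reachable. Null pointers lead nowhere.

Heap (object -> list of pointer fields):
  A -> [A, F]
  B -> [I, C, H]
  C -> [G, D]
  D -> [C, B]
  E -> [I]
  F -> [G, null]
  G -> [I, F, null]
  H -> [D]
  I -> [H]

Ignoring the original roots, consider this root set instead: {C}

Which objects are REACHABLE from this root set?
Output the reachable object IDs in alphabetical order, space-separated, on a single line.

Roots: C
Mark C: refs=G D, marked=C
Mark G: refs=I F null, marked=C G
Mark D: refs=C B, marked=C D G
Mark I: refs=H, marked=C D G I
Mark F: refs=G null, marked=C D F G I
Mark B: refs=I C H, marked=B C D F G I
Mark H: refs=D, marked=B C D F G H I
Unmarked (collected): A E

Answer: B C D F G H I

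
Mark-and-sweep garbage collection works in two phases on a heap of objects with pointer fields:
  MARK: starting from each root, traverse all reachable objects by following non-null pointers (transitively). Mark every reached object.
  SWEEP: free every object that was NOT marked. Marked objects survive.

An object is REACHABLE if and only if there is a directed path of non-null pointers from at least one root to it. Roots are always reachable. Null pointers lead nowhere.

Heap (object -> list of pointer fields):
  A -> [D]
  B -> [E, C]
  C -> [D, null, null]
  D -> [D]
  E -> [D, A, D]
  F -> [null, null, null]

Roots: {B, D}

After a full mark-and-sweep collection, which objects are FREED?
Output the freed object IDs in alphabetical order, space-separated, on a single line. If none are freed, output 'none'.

Answer: F

Derivation:
Roots: B D
Mark B: refs=E C, marked=B
Mark D: refs=D, marked=B D
Mark E: refs=D A D, marked=B D E
Mark C: refs=D null null, marked=B C D E
Mark A: refs=D, marked=A B C D E
Unmarked (collected): F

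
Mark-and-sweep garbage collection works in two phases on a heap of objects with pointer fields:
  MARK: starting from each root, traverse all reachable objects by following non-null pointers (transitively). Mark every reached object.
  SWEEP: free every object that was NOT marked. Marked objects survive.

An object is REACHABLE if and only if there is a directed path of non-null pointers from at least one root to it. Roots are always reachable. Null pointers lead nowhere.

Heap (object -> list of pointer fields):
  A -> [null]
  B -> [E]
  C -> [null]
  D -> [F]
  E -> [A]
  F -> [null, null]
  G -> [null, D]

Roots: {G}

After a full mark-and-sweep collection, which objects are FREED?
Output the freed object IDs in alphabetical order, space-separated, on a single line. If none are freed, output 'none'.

Roots: G
Mark G: refs=null D, marked=G
Mark D: refs=F, marked=D G
Mark F: refs=null null, marked=D F G
Unmarked (collected): A B C E

Answer: A B C E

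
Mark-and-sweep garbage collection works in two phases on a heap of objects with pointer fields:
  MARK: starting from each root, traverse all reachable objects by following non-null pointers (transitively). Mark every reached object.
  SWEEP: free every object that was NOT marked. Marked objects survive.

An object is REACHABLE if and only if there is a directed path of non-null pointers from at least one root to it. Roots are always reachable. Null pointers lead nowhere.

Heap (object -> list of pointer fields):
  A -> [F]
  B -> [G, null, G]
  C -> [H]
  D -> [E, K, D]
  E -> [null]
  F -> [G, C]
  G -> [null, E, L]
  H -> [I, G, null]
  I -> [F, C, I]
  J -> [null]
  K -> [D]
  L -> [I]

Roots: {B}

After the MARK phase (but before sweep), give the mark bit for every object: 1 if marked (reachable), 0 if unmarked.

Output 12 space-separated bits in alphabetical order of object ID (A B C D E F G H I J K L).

Roots: B
Mark B: refs=G null G, marked=B
Mark G: refs=null E L, marked=B G
Mark E: refs=null, marked=B E G
Mark L: refs=I, marked=B E G L
Mark I: refs=F C I, marked=B E G I L
Mark F: refs=G C, marked=B E F G I L
Mark C: refs=H, marked=B C E F G I L
Mark H: refs=I G null, marked=B C E F G H I L
Unmarked (collected): A D J K

Answer: 0 1 1 0 1 1 1 1 1 0 0 1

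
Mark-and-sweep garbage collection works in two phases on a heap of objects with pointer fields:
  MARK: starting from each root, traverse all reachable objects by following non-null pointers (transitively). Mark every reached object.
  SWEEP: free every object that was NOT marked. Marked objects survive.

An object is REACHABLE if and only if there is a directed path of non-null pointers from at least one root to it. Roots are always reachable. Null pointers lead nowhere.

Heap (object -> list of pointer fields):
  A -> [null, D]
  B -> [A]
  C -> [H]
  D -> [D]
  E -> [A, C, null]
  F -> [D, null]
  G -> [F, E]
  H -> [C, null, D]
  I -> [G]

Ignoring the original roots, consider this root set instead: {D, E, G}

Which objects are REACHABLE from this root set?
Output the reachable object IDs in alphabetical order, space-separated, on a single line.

Answer: A C D E F G H

Derivation:
Roots: D E G
Mark D: refs=D, marked=D
Mark E: refs=A C null, marked=D E
Mark G: refs=F E, marked=D E G
Mark A: refs=null D, marked=A D E G
Mark C: refs=H, marked=A C D E G
Mark F: refs=D null, marked=A C D E F G
Mark H: refs=C null D, marked=A C D E F G H
Unmarked (collected): B I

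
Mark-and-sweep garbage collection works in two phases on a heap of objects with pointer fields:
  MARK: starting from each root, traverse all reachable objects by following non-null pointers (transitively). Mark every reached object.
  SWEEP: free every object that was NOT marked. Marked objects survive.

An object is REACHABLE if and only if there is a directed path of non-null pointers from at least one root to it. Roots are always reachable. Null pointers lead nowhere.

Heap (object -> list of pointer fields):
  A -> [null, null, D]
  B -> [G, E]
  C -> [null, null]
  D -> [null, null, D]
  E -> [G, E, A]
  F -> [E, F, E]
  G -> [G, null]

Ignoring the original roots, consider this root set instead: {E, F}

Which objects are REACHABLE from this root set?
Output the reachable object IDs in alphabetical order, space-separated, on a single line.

Answer: A D E F G

Derivation:
Roots: E F
Mark E: refs=G E A, marked=E
Mark F: refs=E F E, marked=E F
Mark G: refs=G null, marked=E F G
Mark A: refs=null null D, marked=A E F G
Mark D: refs=null null D, marked=A D E F G
Unmarked (collected): B C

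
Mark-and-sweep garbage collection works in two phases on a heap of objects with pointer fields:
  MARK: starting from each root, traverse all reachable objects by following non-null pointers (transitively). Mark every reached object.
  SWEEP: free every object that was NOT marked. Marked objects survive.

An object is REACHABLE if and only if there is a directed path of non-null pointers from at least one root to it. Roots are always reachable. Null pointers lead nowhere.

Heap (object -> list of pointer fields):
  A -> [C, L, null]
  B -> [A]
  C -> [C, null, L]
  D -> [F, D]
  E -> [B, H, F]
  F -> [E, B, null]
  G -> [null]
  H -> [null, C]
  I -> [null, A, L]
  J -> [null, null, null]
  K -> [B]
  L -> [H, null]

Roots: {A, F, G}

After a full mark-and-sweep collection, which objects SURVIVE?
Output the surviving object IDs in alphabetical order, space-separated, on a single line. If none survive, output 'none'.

Roots: A F G
Mark A: refs=C L null, marked=A
Mark F: refs=E B null, marked=A F
Mark G: refs=null, marked=A F G
Mark C: refs=C null L, marked=A C F G
Mark L: refs=H null, marked=A C F G L
Mark E: refs=B H F, marked=A C E F G L
Mark B: refs=A, marked=A B C E F G L
Mark H: refs=null C, marked=A B C E F G H L
Unmarked (collected): D I J K

Answer: A B C E F G H L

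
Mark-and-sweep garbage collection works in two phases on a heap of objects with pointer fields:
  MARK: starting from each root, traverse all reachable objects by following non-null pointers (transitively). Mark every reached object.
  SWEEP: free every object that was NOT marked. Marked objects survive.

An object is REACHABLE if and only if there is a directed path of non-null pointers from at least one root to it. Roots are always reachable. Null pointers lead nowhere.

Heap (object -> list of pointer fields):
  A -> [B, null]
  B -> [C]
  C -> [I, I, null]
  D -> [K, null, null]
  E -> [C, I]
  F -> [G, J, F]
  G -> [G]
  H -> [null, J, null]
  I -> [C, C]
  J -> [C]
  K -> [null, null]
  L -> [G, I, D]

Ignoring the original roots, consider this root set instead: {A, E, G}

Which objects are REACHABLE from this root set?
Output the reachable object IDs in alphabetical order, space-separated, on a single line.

Roots: A E G
Mark A: refs=B null, marked=A
Mark E: refs=C I, marked=A E
Mark G: refs=G, marked=A E G
Mark B: refs=C, marked=A B E G
Mark C: refs=I I null, marked=A B C E G
Mark I: refs=C C, marked=A B C E G I
Unmarked (collected): D F H J K L

Answer: A B C E G I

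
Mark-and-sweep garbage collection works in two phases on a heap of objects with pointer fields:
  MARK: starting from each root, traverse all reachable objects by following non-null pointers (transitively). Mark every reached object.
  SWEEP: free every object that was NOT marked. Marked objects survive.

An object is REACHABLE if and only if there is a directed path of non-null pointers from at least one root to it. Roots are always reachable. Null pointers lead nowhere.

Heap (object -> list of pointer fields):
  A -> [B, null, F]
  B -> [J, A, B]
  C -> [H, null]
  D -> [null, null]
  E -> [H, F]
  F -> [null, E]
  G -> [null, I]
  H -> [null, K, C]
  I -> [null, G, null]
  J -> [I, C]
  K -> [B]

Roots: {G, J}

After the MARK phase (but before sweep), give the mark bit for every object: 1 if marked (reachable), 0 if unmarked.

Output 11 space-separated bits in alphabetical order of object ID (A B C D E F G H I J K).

Roots: G J
Mark G: refs=null I, marked=G
Mark J: refs=I C, marked=G J
Mark I: refs=null G null, marked=G I J
Mark C: refs=H null, marked=C G I J
Mark H: refs=null K C, marked=C G H I J
Mark K: refs=B, marked=C G H I J K
Mark B: refs=J A B, marked=B C G H I J K
Mark A: refs=B null F, marked=A B C G H I J K
Mark F: refs=null E, marked=A B C F G H I J K
Mark E: refs=H F, marked=A B C E F G H I J K
Unmarked (collected): D

Answer: 1 1 1 0 1 1 1 1 1 1 1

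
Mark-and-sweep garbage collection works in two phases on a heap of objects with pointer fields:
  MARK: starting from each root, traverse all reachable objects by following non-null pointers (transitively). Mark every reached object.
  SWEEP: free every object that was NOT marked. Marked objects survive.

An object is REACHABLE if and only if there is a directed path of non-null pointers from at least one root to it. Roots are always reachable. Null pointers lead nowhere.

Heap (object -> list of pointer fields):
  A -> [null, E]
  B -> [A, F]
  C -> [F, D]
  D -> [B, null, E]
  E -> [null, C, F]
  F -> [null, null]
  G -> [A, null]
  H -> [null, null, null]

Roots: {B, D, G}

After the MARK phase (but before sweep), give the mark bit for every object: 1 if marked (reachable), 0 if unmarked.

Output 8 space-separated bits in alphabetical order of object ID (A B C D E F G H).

Answer: 1 1 1 1 1 1 1 0

Derivation:
Roots: B D G
Mark B: refs=A F, marked=B
Mark D: refs=B null E, marked=B D
Mark G: refs=A null, marked=B D G
Mark A: refs=null E, marked=A B D G
Mark F: refs=null null, marked=A B D F G
Mark E: refs=null C F, marked=A B D E F G
Mark C: refs=F D, marked=A B C D E F G
Unmarked (collected): H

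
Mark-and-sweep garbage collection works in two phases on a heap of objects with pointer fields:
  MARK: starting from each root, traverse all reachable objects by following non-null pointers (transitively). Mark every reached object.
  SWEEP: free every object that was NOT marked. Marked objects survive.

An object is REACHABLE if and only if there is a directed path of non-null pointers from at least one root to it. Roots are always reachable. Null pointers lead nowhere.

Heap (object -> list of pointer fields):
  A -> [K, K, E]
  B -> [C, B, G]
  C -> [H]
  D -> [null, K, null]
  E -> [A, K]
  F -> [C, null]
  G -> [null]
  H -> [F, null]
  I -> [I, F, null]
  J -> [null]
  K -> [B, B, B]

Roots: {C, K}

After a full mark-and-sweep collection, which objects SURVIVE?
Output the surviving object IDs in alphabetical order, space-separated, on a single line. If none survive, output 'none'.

Answer: B C F G H K

Derivation:
Roots: C K
Mark C: refs=H, marked=C
Mark K: refs=B B B, marked=C K
Mark H: refs=F null, marked=C H K
Mark B: refs=C B G, marked=B C H K
Mark F: refs=C null, marked=B C F H K
Mark G: refs=null, marked=B C F G H K
Unmarked (collected): A D E I J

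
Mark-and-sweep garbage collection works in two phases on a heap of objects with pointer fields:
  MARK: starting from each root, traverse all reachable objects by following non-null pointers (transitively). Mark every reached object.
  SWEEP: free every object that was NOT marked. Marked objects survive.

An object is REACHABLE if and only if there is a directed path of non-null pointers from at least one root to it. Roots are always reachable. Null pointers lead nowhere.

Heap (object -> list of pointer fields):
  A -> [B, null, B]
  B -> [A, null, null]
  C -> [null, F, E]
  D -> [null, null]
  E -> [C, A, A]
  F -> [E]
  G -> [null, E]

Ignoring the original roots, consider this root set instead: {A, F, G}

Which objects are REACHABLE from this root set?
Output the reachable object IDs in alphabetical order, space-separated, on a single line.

Answer: A B C E F G

Derivation:
Roots: A F G
Mark A: refs=B null B, marked=A
Mark F: refs=E, marked=A F
Mark G: refs=null E, marked=A F G
Mark B: refs=A null null, marked=A B F G
Mark E: refs=C A A, marked=A B E F G
Mark C: refs=null F E, marked=A B C E F G
Unmarked (collected): D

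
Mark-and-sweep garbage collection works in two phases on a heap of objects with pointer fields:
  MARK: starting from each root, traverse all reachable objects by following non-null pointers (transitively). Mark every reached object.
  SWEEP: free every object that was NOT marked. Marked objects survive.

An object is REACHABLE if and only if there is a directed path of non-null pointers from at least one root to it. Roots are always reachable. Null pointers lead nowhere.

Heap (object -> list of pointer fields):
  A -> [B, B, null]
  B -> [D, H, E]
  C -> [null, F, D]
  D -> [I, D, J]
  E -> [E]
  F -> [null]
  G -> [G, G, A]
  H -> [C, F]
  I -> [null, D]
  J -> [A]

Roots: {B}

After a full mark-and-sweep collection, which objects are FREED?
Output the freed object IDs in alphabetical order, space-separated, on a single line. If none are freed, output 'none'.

Roots: B
Mark B: refs=D H E, marked=B
Mark D: refs=I D J, marked=B D
Mark H: refs=C F, marked=B D H
Mark E: refs=E, marked=B D E H
Mark I: refs=null D, marked=B D E H I
Mark J: refs=A, marked=B D E H I J
Mark C: refs=null F D, marked=B C D E H I J
Mark F: refs=null, marked=B C D E F H I J
Mark A: refs=B B null, marked=A B C D E F H I J
Unmarked (collected): G

Answer: G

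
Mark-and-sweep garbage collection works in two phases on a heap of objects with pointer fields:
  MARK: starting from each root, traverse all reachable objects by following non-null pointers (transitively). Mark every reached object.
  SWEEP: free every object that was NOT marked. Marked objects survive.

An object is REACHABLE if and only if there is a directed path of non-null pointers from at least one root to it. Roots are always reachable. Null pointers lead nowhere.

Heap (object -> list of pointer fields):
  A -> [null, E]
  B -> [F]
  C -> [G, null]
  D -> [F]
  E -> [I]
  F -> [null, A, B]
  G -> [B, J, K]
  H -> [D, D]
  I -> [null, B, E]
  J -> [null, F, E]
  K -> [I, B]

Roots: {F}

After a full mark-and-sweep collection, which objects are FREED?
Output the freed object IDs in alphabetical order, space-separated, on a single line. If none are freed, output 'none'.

Roots: F
Mark F: refs=null A B, marked=F
Mark A: refs=null E, marked=A F
Mark B: refs=F, marked=A B F
Mark E: refs=I, marked=A B E F
Mark I: refs=null B E, marked=A B E F I
Unmarked (collected): C D G H J K

Answer: C D G H J K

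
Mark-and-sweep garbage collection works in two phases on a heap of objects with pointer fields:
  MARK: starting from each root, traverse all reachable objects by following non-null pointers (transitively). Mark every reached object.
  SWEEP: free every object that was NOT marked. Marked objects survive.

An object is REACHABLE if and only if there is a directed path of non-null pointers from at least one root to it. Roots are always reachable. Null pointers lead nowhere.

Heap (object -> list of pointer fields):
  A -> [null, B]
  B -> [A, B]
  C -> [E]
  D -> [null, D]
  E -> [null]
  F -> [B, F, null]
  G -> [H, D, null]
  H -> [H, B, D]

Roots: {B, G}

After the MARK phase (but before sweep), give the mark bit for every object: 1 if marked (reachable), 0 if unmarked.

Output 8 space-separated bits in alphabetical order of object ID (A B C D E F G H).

Answer: 1 1 0 1 0 0 1 1

Derivation:
Roots: B G
Mark B: refs=A B, marked=B
Mark G: refs=H D null, marked=B G
Mark A: refs=null B, marked=A B G
Mark H: refs=H B D, marked=A B G H
Mark D: refs=null D, marked=A B D G H
Unmarked (collected): C E F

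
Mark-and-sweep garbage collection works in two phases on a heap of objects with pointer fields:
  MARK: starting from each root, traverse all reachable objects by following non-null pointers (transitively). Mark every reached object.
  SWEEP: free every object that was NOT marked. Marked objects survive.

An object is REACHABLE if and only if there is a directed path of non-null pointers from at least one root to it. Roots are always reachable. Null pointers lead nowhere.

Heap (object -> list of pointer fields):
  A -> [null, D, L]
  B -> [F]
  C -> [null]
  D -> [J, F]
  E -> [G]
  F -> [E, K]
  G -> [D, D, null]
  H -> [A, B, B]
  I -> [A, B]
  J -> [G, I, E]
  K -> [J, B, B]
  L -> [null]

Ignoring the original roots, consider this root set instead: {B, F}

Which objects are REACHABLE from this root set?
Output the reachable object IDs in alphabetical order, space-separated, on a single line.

Answer: A B D E F G I J K L

Derivation:
Roots: B F
Mark B: refs=F, marked=B
Mark F: refs=E K, marked=B F
Mark E: refs=G, marked=B E F
Mark K: refs=J B B, marked=B E F K
Mark G: refs=D D null, marked=B E F G K
Mark J: refs=G I E, marked=B E F G J K
Mark D: refs=J F, marked=B D E F G J K
Mark I: refs=A B, marked=B D E F G I J K
Mark A: refs=null D L, marked=A B D E F G I J K
Mark L: refs=null, marked=A B D E F G I J K L
Unmarked (collected): C H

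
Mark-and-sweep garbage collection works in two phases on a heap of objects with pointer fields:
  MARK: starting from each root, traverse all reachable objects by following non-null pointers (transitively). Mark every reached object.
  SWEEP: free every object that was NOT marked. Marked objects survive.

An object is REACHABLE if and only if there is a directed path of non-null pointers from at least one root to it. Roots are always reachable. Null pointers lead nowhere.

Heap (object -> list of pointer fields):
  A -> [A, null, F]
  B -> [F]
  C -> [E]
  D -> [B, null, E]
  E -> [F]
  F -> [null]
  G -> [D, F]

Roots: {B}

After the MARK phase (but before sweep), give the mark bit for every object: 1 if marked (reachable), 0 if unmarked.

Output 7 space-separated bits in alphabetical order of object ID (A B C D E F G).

Roots: B
Mark B: refs=F, marked=B
Mark F: refs=null, marked=B F
Unmarked (collected): A C D E G

Answer: 0 1 0 0 0 1 0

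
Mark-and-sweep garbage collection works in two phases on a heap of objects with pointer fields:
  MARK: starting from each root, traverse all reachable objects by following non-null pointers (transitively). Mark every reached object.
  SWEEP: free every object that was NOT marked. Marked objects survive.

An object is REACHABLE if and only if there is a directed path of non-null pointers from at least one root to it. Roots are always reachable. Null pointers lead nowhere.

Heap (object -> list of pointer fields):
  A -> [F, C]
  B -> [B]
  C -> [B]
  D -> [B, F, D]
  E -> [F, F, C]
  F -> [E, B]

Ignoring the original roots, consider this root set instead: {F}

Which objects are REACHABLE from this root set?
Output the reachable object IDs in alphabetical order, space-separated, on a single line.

Roots: F
Mark F: refs=E B, marked=F
Mark E: refs=F F C, marked=E F
Mark B: refs=B, marked=B E F
Mark C: refs=B, marked=B C E F
Unmarked (collected): A D

Answer: B C E F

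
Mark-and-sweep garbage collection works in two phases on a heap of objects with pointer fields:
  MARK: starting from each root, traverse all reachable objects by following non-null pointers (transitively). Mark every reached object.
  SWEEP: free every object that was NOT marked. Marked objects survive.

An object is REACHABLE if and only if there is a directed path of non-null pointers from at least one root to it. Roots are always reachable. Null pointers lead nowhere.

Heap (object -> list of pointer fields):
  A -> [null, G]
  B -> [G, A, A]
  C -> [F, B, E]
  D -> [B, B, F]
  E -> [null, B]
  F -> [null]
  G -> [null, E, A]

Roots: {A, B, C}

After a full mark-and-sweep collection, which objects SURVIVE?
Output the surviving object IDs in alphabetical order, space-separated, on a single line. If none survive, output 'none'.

Roots: A B C
Mark A: refs=null G, marked=A
Mark B: refs=G A A, marked=A B
Mark C: refs=F B E, marked=A B C
Mark G: refs=null E A, marked=A B C G
Mark F: refs=null, marked=A B C F G
Mark E: refs=null B, marked=A B C E F G
Unmarked (collected): D

Answer: A B C E F G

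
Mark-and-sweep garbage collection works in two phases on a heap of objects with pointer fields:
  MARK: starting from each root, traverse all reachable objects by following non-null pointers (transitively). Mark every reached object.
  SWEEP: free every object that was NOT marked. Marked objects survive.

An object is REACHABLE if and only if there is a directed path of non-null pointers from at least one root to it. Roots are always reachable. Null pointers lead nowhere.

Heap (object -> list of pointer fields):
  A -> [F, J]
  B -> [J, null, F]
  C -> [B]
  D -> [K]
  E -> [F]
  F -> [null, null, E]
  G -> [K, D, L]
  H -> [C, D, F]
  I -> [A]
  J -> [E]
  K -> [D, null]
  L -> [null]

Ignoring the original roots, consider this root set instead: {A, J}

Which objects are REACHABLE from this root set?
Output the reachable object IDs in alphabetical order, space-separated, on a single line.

Roots: A J
Mark A: refs=F J, marked=A
Mark J: refs=E, marked=A J
Mark F: refs=null null E, marked=A F J
Mark E: refs=F, marked=A E F J
Unmarked (collected): B C D G H I K L

Answer: A E F J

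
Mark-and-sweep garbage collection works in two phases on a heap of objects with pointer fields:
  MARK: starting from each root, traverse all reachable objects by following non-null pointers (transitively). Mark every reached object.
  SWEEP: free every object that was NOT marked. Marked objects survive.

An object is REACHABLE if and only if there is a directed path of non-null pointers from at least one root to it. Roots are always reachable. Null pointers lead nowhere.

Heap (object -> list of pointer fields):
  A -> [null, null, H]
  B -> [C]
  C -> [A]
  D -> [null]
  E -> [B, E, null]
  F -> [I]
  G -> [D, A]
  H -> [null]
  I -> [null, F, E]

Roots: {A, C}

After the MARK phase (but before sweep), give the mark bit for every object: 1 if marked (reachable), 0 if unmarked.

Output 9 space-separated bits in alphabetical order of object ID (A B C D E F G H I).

Answer: 1 0 1 0 0 0 0 1 0

Derivation:
Roots: A C
Mark A: refs=null null H, marked=A
Mark C: refs=A, marked=A C
Mark H: refs=null, marked=A C H
Unmarked (collected): B D E F G I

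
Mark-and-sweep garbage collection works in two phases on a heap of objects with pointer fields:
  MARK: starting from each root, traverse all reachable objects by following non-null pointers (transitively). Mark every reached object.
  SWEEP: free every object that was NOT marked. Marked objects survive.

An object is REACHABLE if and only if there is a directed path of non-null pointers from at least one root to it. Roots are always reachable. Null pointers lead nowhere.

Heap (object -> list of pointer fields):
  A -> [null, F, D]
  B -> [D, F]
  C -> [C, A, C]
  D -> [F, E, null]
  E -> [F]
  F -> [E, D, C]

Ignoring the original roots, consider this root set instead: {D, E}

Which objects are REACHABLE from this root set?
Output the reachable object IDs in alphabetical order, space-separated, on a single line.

Answer: A C D E F

Derivation:
Roots: D E
Mark D: refs=F E null, marked=D
Mark E: refs=F, marked=D E
Mark F: refs=E D C, marked=D E F
Mark C: refs=C A C, marked=C D E F
Mark A: refs=null F D, marked=A C D E F
Unmarked (collected): B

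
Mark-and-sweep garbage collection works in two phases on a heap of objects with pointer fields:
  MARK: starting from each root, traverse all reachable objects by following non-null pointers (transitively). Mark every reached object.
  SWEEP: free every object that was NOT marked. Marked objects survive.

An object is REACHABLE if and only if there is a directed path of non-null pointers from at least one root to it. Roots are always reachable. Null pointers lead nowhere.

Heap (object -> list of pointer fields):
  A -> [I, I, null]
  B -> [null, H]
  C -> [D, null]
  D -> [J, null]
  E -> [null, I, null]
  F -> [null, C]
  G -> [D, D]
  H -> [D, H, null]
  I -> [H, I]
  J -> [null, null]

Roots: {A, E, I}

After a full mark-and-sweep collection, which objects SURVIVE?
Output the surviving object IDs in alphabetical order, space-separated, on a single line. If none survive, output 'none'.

Answer: A D E H I J

Derivation:
Roots: A E I
Mark A: refs=I I null, marked=A
Mark E: refs=null I null, marked=A E
Mark I: refs=H I, marked=A E I
Mark H: refs=D H null, marked=A E H I
Mark D: refs=J null, marked=A D E H I
Mark J: refs=null null, marked=A D E H I J
Unmarked (collected): B C F G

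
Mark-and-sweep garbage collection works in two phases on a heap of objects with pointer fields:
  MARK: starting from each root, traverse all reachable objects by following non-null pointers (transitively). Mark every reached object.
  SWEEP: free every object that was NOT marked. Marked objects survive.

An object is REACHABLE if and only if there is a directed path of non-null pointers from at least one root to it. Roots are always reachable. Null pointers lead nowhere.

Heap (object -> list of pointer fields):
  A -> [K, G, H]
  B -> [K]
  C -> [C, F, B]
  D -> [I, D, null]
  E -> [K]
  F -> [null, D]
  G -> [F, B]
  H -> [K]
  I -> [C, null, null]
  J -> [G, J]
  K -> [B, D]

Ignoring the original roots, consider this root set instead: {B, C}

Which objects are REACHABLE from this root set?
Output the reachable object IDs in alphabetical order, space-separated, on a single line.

Answer: B C D F I K

Derivation:
Roots: B C
Mark B: refs=K, marked=B
Mark C: refs=C F B, marked=B C
Mark K: refs=B D, marked=B C K
Mark F: refs=null D, marked=B C F K
Mark D: refs=I D null, marked=B C D F K
Mark I: refs=C null null, marked=B C D F I K
Unmarked (collected): A E G H J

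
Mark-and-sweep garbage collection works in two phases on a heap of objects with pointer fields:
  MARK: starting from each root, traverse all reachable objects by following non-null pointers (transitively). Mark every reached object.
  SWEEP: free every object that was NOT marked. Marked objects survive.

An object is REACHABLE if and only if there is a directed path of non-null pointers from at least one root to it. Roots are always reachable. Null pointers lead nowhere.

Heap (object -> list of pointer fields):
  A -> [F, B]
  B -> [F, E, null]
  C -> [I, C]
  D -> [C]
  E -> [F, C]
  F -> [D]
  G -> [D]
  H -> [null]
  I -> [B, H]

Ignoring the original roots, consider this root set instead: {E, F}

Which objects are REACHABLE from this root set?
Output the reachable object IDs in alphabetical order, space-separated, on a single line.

Answer: B C D E F H I

Derivation:
Roots: E F
Mark E: refs=F C, marked=E
Mark F: refs=D, marked=E F
Mark C: refs=I C, marked=C E F
Mark D: refs=C, marked=C D E F
Mark I: refs=B H, marked=C D E F I
Mark B: refs=F E null, marked=B C D E F I
Mark H: refs=null, marked=B C D E F H I
Unmarked (collected): A G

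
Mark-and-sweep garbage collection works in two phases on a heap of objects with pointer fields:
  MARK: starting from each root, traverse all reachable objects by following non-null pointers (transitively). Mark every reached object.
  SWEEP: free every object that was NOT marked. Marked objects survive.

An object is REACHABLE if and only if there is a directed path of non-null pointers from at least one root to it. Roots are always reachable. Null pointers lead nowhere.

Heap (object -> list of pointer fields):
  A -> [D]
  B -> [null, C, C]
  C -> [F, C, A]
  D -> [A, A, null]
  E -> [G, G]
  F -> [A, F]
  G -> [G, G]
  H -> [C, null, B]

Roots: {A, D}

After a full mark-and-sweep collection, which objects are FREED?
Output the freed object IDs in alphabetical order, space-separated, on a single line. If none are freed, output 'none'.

Answer: B C E F G H

Derivation:
Roots: A D
Mark A: refs=D, marked=A
Mark D: refs=A A null, marked=A D
Unmarked (collected): B C E F G H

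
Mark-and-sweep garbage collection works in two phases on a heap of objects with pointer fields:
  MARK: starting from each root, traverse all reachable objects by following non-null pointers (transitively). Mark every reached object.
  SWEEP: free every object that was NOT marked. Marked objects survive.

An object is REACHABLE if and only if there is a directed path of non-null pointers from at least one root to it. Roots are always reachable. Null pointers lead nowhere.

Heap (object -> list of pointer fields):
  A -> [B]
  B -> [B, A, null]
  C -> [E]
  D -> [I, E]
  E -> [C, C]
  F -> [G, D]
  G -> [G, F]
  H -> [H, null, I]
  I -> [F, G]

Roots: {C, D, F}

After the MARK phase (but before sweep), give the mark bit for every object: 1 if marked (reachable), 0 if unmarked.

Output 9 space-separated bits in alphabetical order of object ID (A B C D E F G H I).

Answer: 0 0 1 1 1 1 1 0 1

Derivation:
Roots: C D F
Mark C: refs=E, marked=C
Mark D: refs=I E, marked=C D
Mark F: refs=G D, marked=C D F
Mark E: refs=C C, marked=C D E F
Mark I: refs=F G, marked=C D E F I
Mark G: refs=G F, marked=C D E F G I
Unmarked (collected): A B H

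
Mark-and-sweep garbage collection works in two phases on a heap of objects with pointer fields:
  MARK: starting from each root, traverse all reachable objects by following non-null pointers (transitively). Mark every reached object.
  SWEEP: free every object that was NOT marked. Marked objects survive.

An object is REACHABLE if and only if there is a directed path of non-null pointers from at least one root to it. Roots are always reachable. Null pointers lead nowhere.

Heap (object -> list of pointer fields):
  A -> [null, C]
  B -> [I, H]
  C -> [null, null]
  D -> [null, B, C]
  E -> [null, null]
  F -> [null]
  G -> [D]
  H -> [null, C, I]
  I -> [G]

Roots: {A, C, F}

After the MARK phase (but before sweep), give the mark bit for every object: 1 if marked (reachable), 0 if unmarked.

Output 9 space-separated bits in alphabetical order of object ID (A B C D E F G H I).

Roots: A C F
Mark A: refs=null C, marked=A
Mark C: refs=null null, marked=A C
Mark F: refs=null, marked=A C F
Unmarked (collected): B D E G H I

Answer: 1 0 1 0 0 1 0 0 0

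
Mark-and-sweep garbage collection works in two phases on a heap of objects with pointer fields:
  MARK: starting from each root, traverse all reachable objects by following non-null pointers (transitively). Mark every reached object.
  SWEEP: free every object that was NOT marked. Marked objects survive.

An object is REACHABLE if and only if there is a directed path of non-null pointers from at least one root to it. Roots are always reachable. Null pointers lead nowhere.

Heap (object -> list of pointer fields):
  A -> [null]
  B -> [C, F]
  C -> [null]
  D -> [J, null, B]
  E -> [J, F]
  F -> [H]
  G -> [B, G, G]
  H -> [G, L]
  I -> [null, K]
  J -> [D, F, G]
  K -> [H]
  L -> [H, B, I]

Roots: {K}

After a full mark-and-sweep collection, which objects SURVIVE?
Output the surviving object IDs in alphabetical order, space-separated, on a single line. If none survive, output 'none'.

Roots: K
Mark K: refs=H, marked=K
Mark H: refs=G L, marked=H K
Mark G: refs=B G G, marked=G H K
Mark L: refs=H B I, marked=G H K L
Mark B: refs=C F, marked=B G H K L
Mark I: refs=null K, marked=B G H I K L
Mark C: refs=null, marked=B C G H I K L
Mark F: refs=H, marked=B C F G H I K L
Unmarked (collected): A D E J

Answer: B C F G H I K L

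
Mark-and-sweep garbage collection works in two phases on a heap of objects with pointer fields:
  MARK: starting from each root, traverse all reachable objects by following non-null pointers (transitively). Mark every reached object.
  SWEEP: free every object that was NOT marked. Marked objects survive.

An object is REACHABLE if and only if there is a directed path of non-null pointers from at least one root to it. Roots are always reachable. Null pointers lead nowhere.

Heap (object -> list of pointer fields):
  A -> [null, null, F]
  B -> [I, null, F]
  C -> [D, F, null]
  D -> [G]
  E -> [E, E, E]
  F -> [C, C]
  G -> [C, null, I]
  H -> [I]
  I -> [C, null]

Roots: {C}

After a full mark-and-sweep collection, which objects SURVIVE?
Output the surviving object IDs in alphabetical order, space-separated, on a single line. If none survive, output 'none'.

Roots: C
Mark C: refs=D F null, marked=C
Mark D: refs=G, marked=C D
Mark F: refs=C C, marked=C D F
Mark G: refs=C null I, marked=C D F G
Mark I: refs=C null, marked=C D F G I
Unmarked (collected): A B E H

Answer: C D F G I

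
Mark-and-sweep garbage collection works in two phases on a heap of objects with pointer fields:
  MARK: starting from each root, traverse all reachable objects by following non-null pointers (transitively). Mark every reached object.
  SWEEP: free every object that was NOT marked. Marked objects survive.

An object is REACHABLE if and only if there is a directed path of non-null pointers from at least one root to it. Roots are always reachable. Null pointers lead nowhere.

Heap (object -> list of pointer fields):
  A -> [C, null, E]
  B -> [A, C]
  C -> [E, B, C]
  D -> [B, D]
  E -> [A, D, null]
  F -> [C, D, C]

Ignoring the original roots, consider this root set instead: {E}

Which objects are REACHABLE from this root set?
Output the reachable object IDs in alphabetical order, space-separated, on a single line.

Answer: A B C D E

Derivation:
Roots: E
Mark E: refs=A D null, marked=E
Mark A: refs=C null E, marked=A E
Mark D: refs=B D, marked=A D E
Mark C: refs=E B C, marked=A C D E
Mark B: refs=A C, marked=A B C D E
Unmarked (collected): F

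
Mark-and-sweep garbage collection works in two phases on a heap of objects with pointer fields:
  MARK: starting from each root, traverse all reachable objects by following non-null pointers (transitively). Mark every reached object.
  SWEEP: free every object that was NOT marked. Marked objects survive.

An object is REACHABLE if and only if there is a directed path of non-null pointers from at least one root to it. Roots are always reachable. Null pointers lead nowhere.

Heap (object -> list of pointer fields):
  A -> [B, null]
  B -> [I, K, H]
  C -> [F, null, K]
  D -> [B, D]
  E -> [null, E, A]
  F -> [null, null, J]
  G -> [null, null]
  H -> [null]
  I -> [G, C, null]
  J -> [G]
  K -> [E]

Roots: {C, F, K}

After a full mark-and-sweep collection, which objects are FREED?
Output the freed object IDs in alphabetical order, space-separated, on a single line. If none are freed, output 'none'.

Answer: D

Derivation:
Roots: C F K
Mark C: refs=F null K, marked=C
Mark F: refs=null null J, marked=C F
Mark K: refs=E, marked=C F K
Mark J: refs=G, marked=C F J K
Mark E: refs=null E A, marked=C E F J K
Mark G: refs=null null, marked=C E F G J K
Mark A: refs=B null, marked=A C E F G J K
Mark B: refs=I K H, marked=A B C E F G J K
Mark I: refs=G C null, marked=A B C E F G I J K
Mark H: refs=null, marked=A B C E F G H I J K
Unmarked (collected): D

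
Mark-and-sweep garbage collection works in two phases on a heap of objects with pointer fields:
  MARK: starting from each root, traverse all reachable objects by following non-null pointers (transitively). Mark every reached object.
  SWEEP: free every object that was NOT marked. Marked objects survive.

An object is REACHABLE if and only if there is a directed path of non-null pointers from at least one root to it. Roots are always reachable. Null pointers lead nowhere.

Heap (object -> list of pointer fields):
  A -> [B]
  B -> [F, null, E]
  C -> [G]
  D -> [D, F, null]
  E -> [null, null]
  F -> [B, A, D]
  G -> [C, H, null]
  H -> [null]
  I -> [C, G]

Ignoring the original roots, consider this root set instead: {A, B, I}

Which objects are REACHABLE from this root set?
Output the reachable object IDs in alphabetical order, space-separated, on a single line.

Roots: A B I
Mark A: refs=B, marked=A
Mark B: refs=F null E, marked=A B
Mark I: refs=C G, marked=A B I
Mark F: refs=B A D, marked=A B F I
Mark E: refs=null null, marked=A B E F I
Mark C: refs=G, marked=A B C E F I
Mark G: refs=C H null, marked=A B C E F G I
Mark D: refs=D F null, marked=A B C D E F G I
Mark H: refs=null, marked=A B C D E F G H I
Unmarked (collected): (none)

Answer: A B C D E F G H I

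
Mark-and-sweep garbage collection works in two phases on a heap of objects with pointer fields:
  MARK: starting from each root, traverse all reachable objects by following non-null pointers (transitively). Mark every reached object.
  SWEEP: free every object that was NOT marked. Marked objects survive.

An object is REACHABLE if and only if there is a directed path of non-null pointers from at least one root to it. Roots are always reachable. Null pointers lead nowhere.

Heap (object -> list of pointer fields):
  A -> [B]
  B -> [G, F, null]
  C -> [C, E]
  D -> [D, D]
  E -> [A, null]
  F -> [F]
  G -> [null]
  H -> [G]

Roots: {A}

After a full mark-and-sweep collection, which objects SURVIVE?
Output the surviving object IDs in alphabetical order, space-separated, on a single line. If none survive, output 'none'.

Roots: A
Mark A: refs=B, marked=A
Mark B: refs=G F null, marked=A B
Mark G: refs=null, marked=A B G
Mark F: refs=F, marked=A B F G
Unmarked (collected): C D E H

Answer: A B F G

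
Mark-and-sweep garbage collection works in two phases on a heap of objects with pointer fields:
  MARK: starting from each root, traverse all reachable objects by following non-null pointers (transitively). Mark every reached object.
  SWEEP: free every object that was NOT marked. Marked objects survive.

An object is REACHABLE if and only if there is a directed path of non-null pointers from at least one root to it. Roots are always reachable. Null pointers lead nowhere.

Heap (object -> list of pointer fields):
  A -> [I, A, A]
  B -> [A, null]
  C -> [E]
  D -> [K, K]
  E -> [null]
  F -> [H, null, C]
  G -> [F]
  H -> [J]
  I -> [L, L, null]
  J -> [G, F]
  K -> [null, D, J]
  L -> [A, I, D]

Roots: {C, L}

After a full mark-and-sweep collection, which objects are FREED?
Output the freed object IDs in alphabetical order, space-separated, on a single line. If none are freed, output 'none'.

Answer: B

Derivation:
Roots: C L
Mark C: refs=E, marked=C
Mark L: refs=A I D, marked=C L
Mark E: refs=null, marked=C E L
Mark A: refs=I A A, marked=A C E L
Mark I: refs=L L null, marked=A C E I L
Mark D: refs=K K, marked=A C D E I L
Mark K: refs=null D J, marked=A C D E I K L
Mark J: refs=G F, marked=A C D E I J K L
Mark G: refs=F, marked=A C D E G I J K L
Mark F: refs=H null C, marked=A C D E F G I J K L
Mark H: refs=J, marked=A C D E F G H I J K L
Unmarked (collected): B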